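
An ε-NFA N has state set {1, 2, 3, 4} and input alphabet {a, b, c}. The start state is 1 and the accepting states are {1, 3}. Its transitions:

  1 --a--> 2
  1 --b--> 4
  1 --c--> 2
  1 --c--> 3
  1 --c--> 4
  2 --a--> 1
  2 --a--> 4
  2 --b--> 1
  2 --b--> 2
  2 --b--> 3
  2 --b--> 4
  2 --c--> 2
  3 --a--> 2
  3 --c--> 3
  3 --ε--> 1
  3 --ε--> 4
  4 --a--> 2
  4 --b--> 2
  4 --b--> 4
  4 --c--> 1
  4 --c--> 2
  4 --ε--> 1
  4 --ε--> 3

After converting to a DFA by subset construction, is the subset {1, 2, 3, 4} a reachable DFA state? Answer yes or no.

yes

Start state of the DFA: {1} (ε-closure of the NFA start).
{1} --a--> {2}  [new]
{1} --b--> {1, 3, 4}  [new]
{1} --c--> {1, 2, 3, 4}  [new]
{2} --a--> {1, 3, 4}  [seen]
{2} --b--> {1, 2, 3, 4}  [seen]
{2} --c--> {2}  [seen]
{1, 3, 4} --a--> {2}  [seen]
{1, 3, 4} --b--> {1, 2, 3, 4}  [seen]
{1, 3, 4} --c--> {1, 2, 3, 4}  [seen]
{1, 2, 3, 4} --a--> {1, 2, 3, 4}  [seen]
{1, 2, 3, 4} --b--> {1, 2, 3, 4}  [seen]
{1, 2, 3, 4} --c--> {1, 2, 3, 4}  [seen]
Reachable DFA states: {1}, {2}, {1, 3, 4}, {1, 2, 3, 4}.
{1, 2, 3, 4} is among them.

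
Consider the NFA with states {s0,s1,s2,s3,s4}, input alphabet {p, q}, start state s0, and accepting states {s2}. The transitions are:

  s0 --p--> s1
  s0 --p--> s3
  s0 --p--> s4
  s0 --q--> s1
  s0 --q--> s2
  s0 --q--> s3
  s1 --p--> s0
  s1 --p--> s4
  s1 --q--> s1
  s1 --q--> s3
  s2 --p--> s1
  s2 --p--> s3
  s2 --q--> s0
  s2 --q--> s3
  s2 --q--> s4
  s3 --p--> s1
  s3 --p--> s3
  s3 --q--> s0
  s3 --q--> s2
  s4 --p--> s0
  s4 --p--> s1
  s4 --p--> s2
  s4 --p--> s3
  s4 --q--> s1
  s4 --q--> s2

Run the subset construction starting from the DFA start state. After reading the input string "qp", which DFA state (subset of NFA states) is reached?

Start: {s0}.
δ(s0,q) = {s1,s2,s3}.
Union: {s1,s2,s3}.
After q: {s1,s2,s3}.
δ(s1,p) = {s0,s4}; δ(s2,p) = {s1,s3}; δ(s3,p) = {s1,s3}.
Union: {s0,s1,s3,s4}.
After p: {s0,s1,s3,s4}.

{s0,s1,s3,s4}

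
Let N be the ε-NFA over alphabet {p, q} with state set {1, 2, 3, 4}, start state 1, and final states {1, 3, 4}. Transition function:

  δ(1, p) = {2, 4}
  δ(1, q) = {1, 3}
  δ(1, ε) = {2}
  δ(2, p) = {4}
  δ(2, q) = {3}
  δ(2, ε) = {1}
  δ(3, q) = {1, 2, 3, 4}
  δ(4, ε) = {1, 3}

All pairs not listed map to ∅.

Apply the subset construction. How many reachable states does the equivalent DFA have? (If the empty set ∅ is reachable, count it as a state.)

Start state of the DFA: {1, 2} (ε-closure of the NFA start).
{1, 2} --p--> {1, 2, 3, 4}  [new]
{1, 2} --q--> {1, 2, 3}  [new]
{1, 2, 3, 4} --p--> {1, 2, 3, 4}  [seen]
{1, 2, 3, 4} --q--> {1, 2, 3, 4}  [seen]
{1, 2, 3} --p--> {1, 2, 3, 4}  [seen]
{1, 2, 3} --q--> {1, 2, 3, 4}  [seen]
Reachable DFA states: {1, 2}, {1, 2, 3, 4}, {1, 2, 3}.

3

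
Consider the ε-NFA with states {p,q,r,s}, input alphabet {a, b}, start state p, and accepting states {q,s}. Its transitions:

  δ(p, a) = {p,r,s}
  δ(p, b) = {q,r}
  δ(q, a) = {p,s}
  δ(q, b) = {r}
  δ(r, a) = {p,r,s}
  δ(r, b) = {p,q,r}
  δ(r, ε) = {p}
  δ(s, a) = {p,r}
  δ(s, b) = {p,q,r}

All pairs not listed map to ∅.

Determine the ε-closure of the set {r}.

Begin with {r}.
r →ε {p}; add p.
ε-closure = {p,r}.

{p,r}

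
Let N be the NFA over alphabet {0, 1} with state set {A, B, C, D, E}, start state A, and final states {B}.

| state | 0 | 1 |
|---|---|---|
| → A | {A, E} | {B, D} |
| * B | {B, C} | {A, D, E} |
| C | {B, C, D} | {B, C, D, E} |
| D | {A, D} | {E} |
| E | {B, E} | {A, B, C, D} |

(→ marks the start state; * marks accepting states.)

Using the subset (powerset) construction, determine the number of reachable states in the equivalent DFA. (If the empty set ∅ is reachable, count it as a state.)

9

Start state of the DFA: {A}.
{A} --0--> {A, E}  [new]
{A} --1--> {B, D}  [new]
{A, E} --0--> {A, B, E}  [new]
{A, E} --1--> {A, B, C, D}  [new]
{B, D} --0--> {A, B, C, D}  [seen]
{B, D} --1--> {A, D, E}  [new]
{A, B, E} --0--> {A, B, C, E}  [new]
{A, B, E} --1--> {A, B, C, D, E}  [new]
{A, B, C, D} --0--> {A, B, C, D, E}  [seen]
{A, B, C, D} --1--> {A, B, C, D, E}  [seen]
{A, D, E} --0--> {A, B, D, E}  [new]
{A, D, E} --1--> {A, B, C, D, E}  [seen]
{A, B, C, E} --0--> {A, B, C, D, E}  [seen]
{A, B, C, E} --1--> {A, B, C, D, E}  [seen]
{A, B, C, D, E} --0--> {A, B, C, D, E}  [seen]
{A, B, C, D, E} --1--> {A, B, C, D, E}  [seen]
{A, B, D, E} --0--> {A, B, C, D, E}  [seen]
{A, B, D, E} --1--> {A, B, C, D, E}  [seen]
Reachable DFA states: {A}, {A, E}, {B, D}, {A, B, E}, {A, B, C, D}, {A, D, E}, {A, B, C, E}, {A, B, C, D, E}, {A, B, D, E}.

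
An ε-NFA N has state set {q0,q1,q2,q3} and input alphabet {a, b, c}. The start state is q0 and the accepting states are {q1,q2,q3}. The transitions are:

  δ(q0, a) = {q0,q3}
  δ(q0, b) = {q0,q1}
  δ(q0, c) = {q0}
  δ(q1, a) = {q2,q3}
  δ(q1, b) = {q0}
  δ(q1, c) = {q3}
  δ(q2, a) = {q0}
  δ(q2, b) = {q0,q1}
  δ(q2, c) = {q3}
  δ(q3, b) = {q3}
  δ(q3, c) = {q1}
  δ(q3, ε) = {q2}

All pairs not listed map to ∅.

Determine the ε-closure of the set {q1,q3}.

Begin with {q1,q3}.
q3 →ε {q2}; add q2.
ε-closure = {q1,q2,q3}.

{q1,q2,q3}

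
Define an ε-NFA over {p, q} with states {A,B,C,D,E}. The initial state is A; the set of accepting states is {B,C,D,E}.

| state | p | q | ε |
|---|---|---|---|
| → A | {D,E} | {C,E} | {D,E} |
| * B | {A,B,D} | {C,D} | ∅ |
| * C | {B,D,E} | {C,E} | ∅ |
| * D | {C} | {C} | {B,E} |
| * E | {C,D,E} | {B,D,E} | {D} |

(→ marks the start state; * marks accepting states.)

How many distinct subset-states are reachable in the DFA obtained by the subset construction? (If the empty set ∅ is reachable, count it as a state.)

3

Start state of the DFA: {A,B,D,E} (ε-closure of the NFA start).
{A,B,D,E} --p--> {A,B,C,D,E}  [new]
{A,B,D,E} --q--> {B,C,D,E}  [new]
{A,B,C,D,E} --p--> {A,B,C,D,E}  [seen]
{A,B,C,D,E} --q--> {B,C,D,E}  [seen]
{B,C,D,E} --p--> {A,B,C,D,E}  [seen]
{B,C,D,E} --q--> {B,C,D,E}  [seen]
Reachable DFA states: {A,B,D,E}, {A,B,C,D,E}, {B,C,D,E}.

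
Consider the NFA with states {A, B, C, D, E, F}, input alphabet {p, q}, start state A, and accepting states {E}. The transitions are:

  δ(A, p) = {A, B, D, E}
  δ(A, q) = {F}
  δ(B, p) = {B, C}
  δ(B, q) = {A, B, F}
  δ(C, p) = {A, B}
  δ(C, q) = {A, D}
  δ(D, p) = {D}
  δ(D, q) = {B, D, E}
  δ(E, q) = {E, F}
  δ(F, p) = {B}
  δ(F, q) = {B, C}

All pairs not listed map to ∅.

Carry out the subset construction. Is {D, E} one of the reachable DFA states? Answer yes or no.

no

Start state of the DFA: {A}.
{A} --p--> {A, B, D, E}  [new]
{A} --q--> {F}  [new]
{A, B, D, E} --p--> {A, B, C, D, E}  [new]
{A, B, D, E} --q--> {A, B, D, E, F}  [new]
{F} --p--> {B}  [new]
{F} --q--> {B, C}  [new]
{A, B, C, D, E} --p--> {A, B, C, D, E}  [seen]
{A, B, C, D, E} --q--> {A, B, D, E, F}  [seen]
{A, B, D, E, F} --p--> {A, B, C, D, E}  [seen]
{A, B, D, E, F} --q--> {A, B, C, D, E, F}  [new]
{B} --p--> {B, C}  [seen]
{B} --q--> {A, B, F}  [new]
{B, C} --p--> {A, B, C}  [new]
{B, C} --q--> {A, B, D, F}  [new]
{A, B, C, D, E, F} --p--> {A, B, C, D, E}  [seen]
{A, B, C, D, E, F} --q--> {A, B, C, D, E, F}  [seen]
{A, B, F} --p--> {A, B, C, D, E}  [seen]
{A, B, F} --q--> {A, B, C, F}  [new]
{A, B, C} --p--> {A, B, C, D, E}  [seen]
{A, B, C} --q--> {A, B, D, F}  [seen]
{A, B, D, F} --p--> {A, B, C, D, E}  [seen]
{A, B, D, F} --q--> {A, B, C, D, E, F}  [seen]
{A, B, C, F} --p--> {A, B, C, D, E}  [seen]
{A, B, C, F} --q--> {A, B, C, D, F}  [new]
{A, B, C, D, F} --p--> {A, B, C, D, E}  [seen]
{A, B, C, D, F} --q--> {A, B, C, D, E, F}  [seen]
Reachable DFA states: {A}, {A, B, D, E}, {F}, {A, B, C, D, E}, {A, B, D, E, F}, {B}, {B, C}, {A, B, C, D, E, F}, {A, B, F}, {A, B, C}, {A, B, D, F}, {A, B, C, F}, {A, B, C, D, F}.
{D, E} is not among them.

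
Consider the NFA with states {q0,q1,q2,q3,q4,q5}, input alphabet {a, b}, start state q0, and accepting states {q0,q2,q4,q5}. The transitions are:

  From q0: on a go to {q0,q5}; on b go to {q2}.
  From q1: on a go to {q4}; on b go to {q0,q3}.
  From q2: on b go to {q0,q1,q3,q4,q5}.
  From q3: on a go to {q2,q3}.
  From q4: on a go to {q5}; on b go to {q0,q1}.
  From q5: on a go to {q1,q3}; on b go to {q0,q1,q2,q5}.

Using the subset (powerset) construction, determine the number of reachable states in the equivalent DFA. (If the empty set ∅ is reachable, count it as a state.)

Start state of the DFA: {q0}.
{q0} --a--> {q0,q5}  [new]
{q0} --b--> {q2}  [new]
{q0,q5} --a--> {q0,q1,q3,q5}  [new]
{q0,q5} --b--> {q0,q1,q2,q5}  [new]
{q2} --a--> ∅  [new]
{q2} --b--> {q0,q1,q3,q4,q5}  [new]
{q0,q1,q3,q5} --a--> {q0,q1,q2,q3,q4,q5}  [new]
{q0,q1,q3,q5} --b--> {q0,q1,q2,q3,q5}  [new]
{q0,q1,q2,q5} --a--> {q0,q1,q3,q4,q5}  [seen]
{q0,q1,q2,q5} --b--> {q0,q1,q2,q3,q4,q5}  [seen]
∅ --a--> ∅  [seen]
∅ --b--> ∅  [seen]
{q0,q1,q3,q4,q5} --a--> {q0,q1,q2,q3,q4,q5}  [seen]
{q0,q1,q3,q4,q5} --b--> {q0,q1,q2,q3,q5}  [seen]
{q0,q1,q2,q3,q4,q5} --a--> {q0,q1,q2,q3,q4,q5}  [seen]
{q0,q1,q2,q3,q4,q5} --b--> {q0,q1,q2,q3,q4,q5}  [seen]
{q0,q1,q2,q3,q5} --a--> {q0,q1,q2,q3,q4,q5}  [seen]
{q0,q1,q2,q3,q5} --b--> {q0,q1,q2,q3,q4,q5}  [seen]
Reachable DFA states: {q0}, {q0,q5}, {q2}, {q0,q1,q3,q5}, {q0,q1,q2,q5}, ∅, {q0,q1,q3,q4,q5}, {q0,q1,q2,q3,q4,q5}, {q0,q1,q2,q3,q5}.

9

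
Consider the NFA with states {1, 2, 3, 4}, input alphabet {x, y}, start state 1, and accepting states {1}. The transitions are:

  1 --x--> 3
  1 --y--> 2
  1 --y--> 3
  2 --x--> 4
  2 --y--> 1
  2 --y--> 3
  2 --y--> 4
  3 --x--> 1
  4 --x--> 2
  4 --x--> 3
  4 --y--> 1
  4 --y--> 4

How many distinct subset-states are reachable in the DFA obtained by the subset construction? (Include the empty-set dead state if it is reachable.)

8

Start state of the DFA: {1}.
{1} --x--> {3}  [new]
{1} --y--> {2, 3}  [new]
{3} --x--> {1}  [seen]
{3} --y--> ∅  [new]
{2, 3} --x--> {1, 4}  [new]
{2, 3} --y--> {1, 3, 4}  [new]
∅ --x--> ∅  [seen]
∅ --y--> ∅  [seen]
{1, 4} --x--> {2, 3}  [seen]
{1, 4} --y--> {1, 2, 3, 4}  [new]
{1, 3, 4} --x--> {1, 2, 3}  [new]
{1, 3, 4} --y--> {1, 2, 3, 4}  [seen]
{1, 2, 3, 4} --x--> {1, 2, 3, 4}  [seen]
{1, 2, 3, 4} --y--> {1, 2, 3, 4}  [seen]
{1, 2, 3} --x--> {1, 3, 4}  [seen]
{1, 2, 3} --y--> {1, 2, 3, 4}  [seen]
Reachable DFA states: {1}, {3}, {2, 3}, ∅, {1, 4}, {1, 3, 4}, {1, 2, 3, 4}, {1, 2, 3}.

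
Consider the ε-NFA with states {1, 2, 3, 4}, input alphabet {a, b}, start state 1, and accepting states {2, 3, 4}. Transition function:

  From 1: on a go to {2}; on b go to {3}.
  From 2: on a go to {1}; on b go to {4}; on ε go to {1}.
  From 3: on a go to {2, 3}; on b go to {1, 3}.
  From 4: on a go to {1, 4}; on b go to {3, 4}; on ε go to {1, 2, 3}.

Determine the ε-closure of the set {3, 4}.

Begin with {3, 4}.
4 →ε {1, 2, 3}; add 1, 2.
ε-closure = {1, 2, 3, 4}.

{1, 2, 3, 4}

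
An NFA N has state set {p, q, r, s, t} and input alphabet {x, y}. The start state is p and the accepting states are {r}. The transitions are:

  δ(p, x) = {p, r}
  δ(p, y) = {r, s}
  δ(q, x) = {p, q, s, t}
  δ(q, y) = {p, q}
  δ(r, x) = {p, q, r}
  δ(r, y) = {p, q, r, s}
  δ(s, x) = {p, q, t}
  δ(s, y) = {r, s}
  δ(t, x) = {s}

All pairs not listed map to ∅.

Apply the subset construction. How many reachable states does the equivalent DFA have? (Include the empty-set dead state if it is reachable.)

7

Start state of the DFA: {p}.
{p} --x--> {p, r}  [new]
{p} --y--> {r, s}  [new]
{p, r} --x--> {p, q, r}  [new]
{p, r} --y--> {p, q, r, s}  [new]
{r, s} --x--> {p, q, r, t}  [new]
{r, s} --y--> {p, q, r, s}  [seen]
{p, q, r} --x--> {p, q, r, s, t}  [new]
{p, q, r} --y--> {p, q, r, s}  [seen]
{p, q, r, s} --x--> {p, q, r, s, t}  [seen]
{p, q, r, s} --y--> {p, q, r, s}  [seen]
{p, q, r, t} --x--> {p, q, r, s, t}  [seen]
{p, q, r, t} --y--> {p, q, r, s}  [seen]
{p, q, r, s, t} --x--> {p, q, r, s, t}  [seen]
{p, q, r, s, t} --y--> {p, q, r, s}  [seen]
Reachable DFA states: {p}, {p, r}, {r, s}, {p, q, r}, {p, q, r, s}, {p, q, r, t}, {p, q, r, s, t}.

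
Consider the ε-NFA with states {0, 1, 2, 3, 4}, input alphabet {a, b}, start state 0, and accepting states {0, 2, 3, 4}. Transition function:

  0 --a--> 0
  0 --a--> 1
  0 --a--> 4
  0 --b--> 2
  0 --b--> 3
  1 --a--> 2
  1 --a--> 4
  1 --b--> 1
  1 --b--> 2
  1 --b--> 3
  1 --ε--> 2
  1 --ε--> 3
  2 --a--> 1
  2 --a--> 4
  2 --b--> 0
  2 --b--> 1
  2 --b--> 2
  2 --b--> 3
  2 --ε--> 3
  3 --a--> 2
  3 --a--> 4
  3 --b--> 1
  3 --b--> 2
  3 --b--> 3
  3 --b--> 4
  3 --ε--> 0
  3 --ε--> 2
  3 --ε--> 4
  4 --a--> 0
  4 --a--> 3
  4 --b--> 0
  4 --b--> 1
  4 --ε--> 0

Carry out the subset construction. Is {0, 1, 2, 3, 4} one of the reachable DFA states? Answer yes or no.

Start state of the DFA: {0} (ε-closure of the NFA start).
{0} --a--> {0, 1, 2, 3, 4}  [new]
{0} --b--> {0, 2, 3, 4}  [new]
{0, 1, 2, 3, 4} --a--> {0, 1, 2, 3, 4}  [seen]
{0, 1, 2, 3, 4} --b--> {0, 1, 2, 3, 4}  [seen]
{0, 2, 3, 4} --a--> {0, 1, 2, 3, 4}  [seen]
{0, 2, 3, 4} --b--> {0, 1, 2, 3, 4}  [seen]
Reachable DFA states: {0}, {0, 1, 2, 3, 4}, {0, 2, 3, 4}.
{0, 1, 2, 3, 4} is among them.

yes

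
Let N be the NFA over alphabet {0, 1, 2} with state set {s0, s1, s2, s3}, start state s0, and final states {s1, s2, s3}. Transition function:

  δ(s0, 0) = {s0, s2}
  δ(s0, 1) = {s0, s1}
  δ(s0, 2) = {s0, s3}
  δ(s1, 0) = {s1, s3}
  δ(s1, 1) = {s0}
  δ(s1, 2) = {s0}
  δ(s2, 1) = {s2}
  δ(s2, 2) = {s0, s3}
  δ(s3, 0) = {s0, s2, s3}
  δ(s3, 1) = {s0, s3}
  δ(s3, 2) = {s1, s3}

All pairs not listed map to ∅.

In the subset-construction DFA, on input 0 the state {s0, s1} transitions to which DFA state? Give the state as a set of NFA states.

δ(s0,0) = {s0, s2}; δ(s1,0) = {s1, s3}.
Union: {s0, s1, s2, s3}.

{s0, s1, s2, s3}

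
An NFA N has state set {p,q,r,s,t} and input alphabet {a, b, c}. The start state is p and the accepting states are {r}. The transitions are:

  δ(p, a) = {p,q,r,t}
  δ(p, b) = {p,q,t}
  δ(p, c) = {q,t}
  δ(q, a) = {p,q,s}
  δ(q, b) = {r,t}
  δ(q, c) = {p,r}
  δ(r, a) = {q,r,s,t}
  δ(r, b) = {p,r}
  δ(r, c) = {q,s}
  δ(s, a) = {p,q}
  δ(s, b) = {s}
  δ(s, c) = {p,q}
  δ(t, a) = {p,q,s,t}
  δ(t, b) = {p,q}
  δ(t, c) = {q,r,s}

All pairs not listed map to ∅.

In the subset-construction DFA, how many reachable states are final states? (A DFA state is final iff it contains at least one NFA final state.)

3

Start state of the DFA: {p}.
{p} --a--> {p,q,r,t}  [new]
{p} --b--> {p,q,t}  [new]
{p} --c--> {q,t}  [new]
{p,q,r,t} --a--> {p,q,r,s,t}  [new]
{p,q,r,t} --b--> {p,q,r,t}  [seen]
{p,q,r,t} --c--> {p,q,r,s,t}  [seen]
{p,q,t} --a--> {p,q,r,s,t}  [seen]
{p,q,t} --b--> {p,q,r,t}  [seen]
{p,q,t} --c--> {p,q,r,s,t}  [seen]
{q,t} --a--> {p,q,s,t}  [new]
{q,t} --b--> {p,q,r,t}  [seen]
{q,t} --c--> {p,q,r,s}  [new]
{p,q,r,s,t} --a--> {p,q,r,s,t}  [seen]
{p,q,r,s,t} --b--> {p,q,r,s,t}  [seen]
{p,q,r,s,t} --c--> {p,q,r,s,t}  [seen]
{p,q,s,t} --a--> {p,q,r,s,t}  [seen]
{p,q,s,t} --b--> {p,q,r,s,t}  [seen]
{p,q,s,t} --c--> {p,q,r,s,t}  [seen]
{p,q,r,s} --a--> {p,q,r,s,t}  [seen]
{p,q,r,s} --b--> {p,q,r,s,t}  [seen]
{p,q,r,s} --c--> {p,q,r,s,t}  [seen]
Reachable DFA states: {p}, {p,q,r,t}, {p,q,t}, {q,t}, {p,q,r,s,t}, {p,q,s,t}, {p,q,r,s}.
Accepting DFA states (contain an NFA accepting state): {p,q,r,t}, {p,q,r,s,t}, {p,q,r,s}.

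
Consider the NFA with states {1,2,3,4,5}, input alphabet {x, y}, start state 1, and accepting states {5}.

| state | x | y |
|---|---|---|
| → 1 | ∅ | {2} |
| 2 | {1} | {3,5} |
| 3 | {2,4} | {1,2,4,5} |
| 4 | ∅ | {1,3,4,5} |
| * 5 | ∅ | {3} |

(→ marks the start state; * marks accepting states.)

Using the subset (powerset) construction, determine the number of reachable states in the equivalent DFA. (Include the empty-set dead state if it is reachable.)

8

Start state of the DFA: {1}.
{1} --x--> ∅  [new]
{1} --y--> {2}  [new]
∅ --x--> ∅  [seen]
∅ --y--> ∅  [seen]
{2} --x--> {1}  [seen]
{2} --y--> {3,5}  [new]
{3,5} --x--> {2,4}  [new]
{3,5} --y--> {1,2,3,4,5}  [new]
{2,4} --x--> {1}  [seen]
{2,4} --y--> {1,3,4,5}  [new]
{1,2,3,4,5} --x--> {1,2,4}  [new]
{1,2,3,4,5} --y--> {1,2,3,4,5}  [seen]
{1,3,4,5} --x--> {2,4}  [seen]
{1,3,4,5} --y--> {1,2,3,4,5}  [seen]
{1,2,4} --x--> {1}  [seen]
{1,2,4} --y--> {1,2,3,4,5}  [seen]
Reachable DFA states: {1}, ∅, {2}, {3,5}, {2,4}, {1,2,3,4,5}, {1,3,4,5}, {1,2,4}.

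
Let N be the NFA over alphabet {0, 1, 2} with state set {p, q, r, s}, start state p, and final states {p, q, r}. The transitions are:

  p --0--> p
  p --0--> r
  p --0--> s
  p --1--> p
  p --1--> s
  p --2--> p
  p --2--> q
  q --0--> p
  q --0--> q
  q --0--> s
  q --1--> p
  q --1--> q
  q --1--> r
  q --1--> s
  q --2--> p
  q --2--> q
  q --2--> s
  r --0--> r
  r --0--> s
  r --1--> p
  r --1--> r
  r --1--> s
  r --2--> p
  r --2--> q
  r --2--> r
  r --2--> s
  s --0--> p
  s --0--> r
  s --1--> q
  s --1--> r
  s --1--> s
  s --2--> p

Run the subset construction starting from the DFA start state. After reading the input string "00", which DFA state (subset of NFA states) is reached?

Start: {p}.
δ(p,0) = {p, r, s}.
Union: {p, r, s}.
After 0: {p, r, s}.
δ(p,0) = {p, r, s}; δ(r,0) = {r, s}; δ(s,0) = {p, r}.
Union: {p, r, s}.
After 0: {p, r, s}.

{p, r, s}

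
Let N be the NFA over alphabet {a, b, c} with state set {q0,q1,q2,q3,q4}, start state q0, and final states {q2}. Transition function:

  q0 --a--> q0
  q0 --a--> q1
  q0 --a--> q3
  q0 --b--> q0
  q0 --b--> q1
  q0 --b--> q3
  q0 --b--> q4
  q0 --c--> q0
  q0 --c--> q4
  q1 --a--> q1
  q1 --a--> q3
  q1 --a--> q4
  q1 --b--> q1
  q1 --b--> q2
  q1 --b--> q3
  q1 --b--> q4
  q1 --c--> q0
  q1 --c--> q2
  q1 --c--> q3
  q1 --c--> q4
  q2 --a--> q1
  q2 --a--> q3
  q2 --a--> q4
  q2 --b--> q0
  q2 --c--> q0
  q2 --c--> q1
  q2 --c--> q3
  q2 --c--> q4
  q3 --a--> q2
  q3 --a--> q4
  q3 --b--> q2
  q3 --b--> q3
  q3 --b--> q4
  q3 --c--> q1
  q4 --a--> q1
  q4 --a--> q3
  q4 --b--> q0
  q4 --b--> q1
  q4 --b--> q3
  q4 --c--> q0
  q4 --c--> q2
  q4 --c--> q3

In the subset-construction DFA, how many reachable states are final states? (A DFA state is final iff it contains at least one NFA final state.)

Start state of the DFA: {q0}.
{q0} --a--> {q0,q1,q3}  [new]
{q0} --b--> {q0,q1,q3,q4}  [new]
{q0} --c--> {q0,q4}  [new]
{q0,q1,q3} --a--> {q0,q1,q2,q3,q4}  [new]
{q0,q1,q3} --b--> {q0,q1,q2,q3,q4}  [seen]
{q0,q1,q3} --c--> {q0,q1,q2,q3,q4}  [seen]
{q0,q1,q3,q4} --a--> {q0,q1,q2,q3,q4}  [seen]
{q0,q1,q3,q4} --b--> {q0,q1,q2,q3,q4}  [seen]
{q0,q1,q3,q4} --c--> {q0,q1,q2,q3,q4}  [seen]
{q0,q4} --a--> {q0,q1,q3}  [seen]
{q0,q4} --b--> {q0,q1,q3,q4}  [seen]
{q0,q4} --c--> {q0,q2,q3,q4}  [new]
{q0,q1,q2,q3,q4} --a--> {q0,q1,q2,q3,q4}  [seen]
{q0,q1,q2,q3,q4} --b--> {q0,q1,q2,q3,q4}  [seen]
{q0,q1,q2,q3,q4} --c--> {q0,q1,q2,q3,q4}  [seen]
{q0,q2,q3,q4} --a--> {q0,q1,q2,q3,q4}  [seen]
{q0,q2,q3,q4} --b--> {q0,q1,q2,q3,q4}  [seen]
{q0,q2,q3,q4} --c--> {q0,q1,q2,q3,q4}  [seen]
Reachable DFA states: {q0}, {q0,q1,q3}, {q0,q1,q3,q4}, {q0,q4}, {q0,q1,q2,q3,q4}, {q0,q2,q3,q4}.
Accepting DFA states (contain an NFA accepting state): {q0,q1,q2,q3,q4}, {q0,q2,q3,q4}.

2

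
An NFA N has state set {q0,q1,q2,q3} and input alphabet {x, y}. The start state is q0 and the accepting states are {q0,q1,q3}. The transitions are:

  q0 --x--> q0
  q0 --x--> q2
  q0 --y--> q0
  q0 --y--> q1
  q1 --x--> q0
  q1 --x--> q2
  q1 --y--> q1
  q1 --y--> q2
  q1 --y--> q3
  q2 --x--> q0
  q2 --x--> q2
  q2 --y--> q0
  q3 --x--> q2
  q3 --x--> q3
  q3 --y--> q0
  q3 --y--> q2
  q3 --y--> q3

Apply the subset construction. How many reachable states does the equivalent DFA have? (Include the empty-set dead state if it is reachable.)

5

Start state of the DFA: {q0}.
{q0} --x--> {q0,q2}  [new]
{q0} --y--> {q0,q1}  [new]
{q0,q2} --x--> {q0,q2}  [seen]
{q0,q2} --y--> {q0,q1}  [seen]
{q0,q1} --x--> {q0,q2}  [seen]
{q0,q1} --y--> {q0,q1,q2,q3}  [new]
{q0,q1,q2,q3} --x--> {q0,q2,q3}  [new]
{q0,q1,q2,q3} --y--> {q0,q1,q2,q3}  [seen]
{q0,q2,q3} --x--> {q0,q2,q3}  [seen]
{q0,q2,q3} --y--> {q0,q1,q2,q3}  [seen]
Reachable DFA states: {q0}, {q0,q2}, {q0,q1}, {q0,q1,q2,q3}, {q0,q2,q3}.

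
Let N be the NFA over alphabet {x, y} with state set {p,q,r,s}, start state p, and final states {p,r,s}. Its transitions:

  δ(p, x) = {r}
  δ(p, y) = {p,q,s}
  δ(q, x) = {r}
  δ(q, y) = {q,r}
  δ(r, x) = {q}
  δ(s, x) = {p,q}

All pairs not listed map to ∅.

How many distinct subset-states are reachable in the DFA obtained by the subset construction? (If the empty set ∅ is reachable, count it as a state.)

8

Start state of the DFA: {p}.
{p} --x--> {r}  [new]
{p} --y--> {p,q,s}  [new]
{r} --x--> {q}  [new]
{r} --y--> ∅  [new]
{p,q,s} --x--> {p,q,r}  [new]
{p,q,s} --y--> {p,q,r,s}  [new]
{q} --x--> {r}  [seen]
{q} --y--> {q,r}  [new]
∅ --x--> ∅  [seen]
∅ --y--> ∅  [seen]
{p,q,r} --x--> {q,r}  [seen]
{p,q,r} --y--> {p,q,r,s}  [seen]
{p,q,r,s} --x--> {p,q,r}  [seen]
{p,q,r,s} --y--> {p,q,r,s}  [seen]
{q,r} --x--> {q,r}  [seen]
{q,r} --y--> {q,r}  [seen]
Reachable DFA states: {p}, {r}, {p,q,s}, {q}, ∅, {p,q,r}, {p,q,r,s}, {q,r}.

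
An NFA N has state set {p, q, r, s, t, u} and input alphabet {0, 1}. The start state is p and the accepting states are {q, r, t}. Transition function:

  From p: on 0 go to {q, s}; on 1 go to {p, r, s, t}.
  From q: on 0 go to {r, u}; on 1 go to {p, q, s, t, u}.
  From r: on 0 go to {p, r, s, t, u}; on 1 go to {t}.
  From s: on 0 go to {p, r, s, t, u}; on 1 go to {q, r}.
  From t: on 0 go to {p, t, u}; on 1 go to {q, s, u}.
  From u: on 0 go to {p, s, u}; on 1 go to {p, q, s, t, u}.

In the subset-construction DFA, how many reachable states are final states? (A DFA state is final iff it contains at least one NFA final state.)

4

Start state of the DFA: {p}.
{p} --0--> {q, s}  [new]
{p} --1--> {p, r, s, t}  [new]
{q, s} --0--> {p, r, s, t, u}  [new]
{q, s} --1--> {p, q, r, s, t, u}  [new]
{p, r, s, t} --0--> {p, q, r, s, t, u}  [seen]
{p, r, s, t} --1--> {p, q, r, s, t, u}  [seen]
{p, r, s, t, u} --0--> {p, q, r, s, t, u}  [seen]
{p, r, s, t, u} --1--> {p, q, r, s, t, u}  [seen]
{p, q, r, s, t, u} --0--> {p, q, r, s, t, u}  [seen]
{p, q, r, s, t, u} --1--> {p, q, r, s, t, u}  [seen]
Reachable DFA states: {p}, {q, s}, {p, r, s, t}, {p, r, s, t, u}, {p, q, r, s, t, u}.
Accepting DFA states (contain an NFA accepting state): {q, s}, {p, r, s, t}, {p, r, s, t, u}, {p, q, r, s, t, u}.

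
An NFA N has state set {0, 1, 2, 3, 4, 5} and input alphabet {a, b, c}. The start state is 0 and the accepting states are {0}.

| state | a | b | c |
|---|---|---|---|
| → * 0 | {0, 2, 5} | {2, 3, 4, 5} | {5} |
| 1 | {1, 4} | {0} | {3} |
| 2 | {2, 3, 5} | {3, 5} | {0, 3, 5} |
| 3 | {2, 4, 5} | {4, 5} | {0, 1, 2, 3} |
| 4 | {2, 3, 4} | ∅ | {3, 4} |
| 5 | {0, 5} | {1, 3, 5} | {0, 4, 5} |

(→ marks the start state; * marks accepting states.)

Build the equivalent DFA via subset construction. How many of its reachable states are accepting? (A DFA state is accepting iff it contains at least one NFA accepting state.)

10

Start state of the DFA: {0}.
{0} --a--> {0, 2, 5}  [new]
{0} --b--> {2, 3, 4, 5}  [new]
{0} --c--> {5}  [new]
{0, 2, 5} --a--> {0, 2, 3, 5}  [new]
{0, 2, 5} --b--> {1, 2, 3, 4, 5}  [new]
{0, 2, 5} --c--> {0, 3, 4, 5}  [new]
{2, 3, 4, 5} --a--> {0, 2, 3, 4, 5}  [new]
{2, 3, 4, 5} --b--> {1, 3, 4, 5}  [new]
{2, 3, 4, 5} --c--> {0, 1, 2, 3, 4, 5}  [new]
{5} --a--> {0, 5}  [new]
{5} --b--> {1, 3, 5}  [new]
{5} --c--> {0, 4, 5}  [new]
{0, 2, 3, 5} --a--> {0, 2, 3, 4, 5}  [seen]
{0, 2, 3, 5} --b--> {1, 2, 3, 4, 5}  [seen]
{0, 2, 3, 5} --c--> {0, 1, 2, 3, 4, 5}  [seen]
{1, 2, 3, 4, 5} --a--> {0, 1, 2, 3, 4, 5}  [seen]
{1, 2, 3, 4, 5} --b--> {0, 1, 3, 4, 5}  [new]
{1, 2, 3, 4, 5} --c--> {0, 1, 2, 3, 4, 5}  [seen]
{0, 3, 4, 5} --a--> {0, 2, 3, 4, 5}  [seen]
{0, 3, 4, 5} --b--> {1, 2, 3, 4, 5}  [seen]
{0, 3, 4, 5} --c--> {0, 1, 2, 3, 4, 5}  [seen]
{0, 2, 3, 4, 5} --a--> {0, 2, 3, 4, 5}  [seen]
{0, 2, 3, 4, 5} --b--> {1, 2, 3, 4, 5}  [seen]
{0, 2, 3, 4, 5} --c--> {0, 1, 2, 3, 4, 5}  [seen]
{1, 3, 4, 5} --a--> {0, 1, 2, 3, 4, 5}  [seen]
{1, 3, 4, 5} --b--> {0, 1, 3, 4, 5}  [seen]
{1, 3, 4, 5} --c--> {0, 1, 2, 3, 4, 5}  [seen]
{0, 1, 2, 3, 4, 5} --a--> {0, 1, 2, 3, 4, 5}  [seen]
{0, 1, 2, 3, 4, 5} --b--> {0, 1, 2, 3, 4, 5}  [seen]
{0, 1, 2, 3, 4, 5} --c--> {0, 1, 2, 3, 4, 5}  [seen]
{0, 5} --a--> {0, 2, 5}  [seen]
{0, 5} --b--> {1, 2, 3, 4, 5}  [seen]
{0, 5} --c--> {0, 4, 5}  [seen]
{1, 3, 5} --a--> {0, 1, 2, 4, 5}  [new]
{1, 3, 5} --b--> {0, 1, 3, 4, 5}  [seen]
{1, 3, 5} --c--> {0, 1, 2, 3, 4, 5}  [seen]
{0, 4, 5} --a--> {0, 2, 3, 4, 5}  [seen]
{0, 4, 5} --b--> {1, 2, 3, 4, 5}  [seen]
{0, 4, 5} --c--> {0, 3, 4, 5}  [seen]
{0, 1, 3, 4, 5} --a--> {0, 1, 2, 3, 4, 5}  [seen]
{0, 1, 3, 4, 5} --b--> {0, 1, 2, 3, 4, 5}  [seen]
{0, 1, 3, 4, 5} --c--> {0, 1, 2, 3, 4, 5}  [seen]
{0, 1, 2, 4, 5} --a--> {0, 1, 2, 3, 4, 5}  [seen]
{0, 1, 2, 4, 5} --b--> {0, 1, 2, 3, 4, 5}  [seen]
{0, 1, 2, 4, 5} --c--> {0, 3, 4, 5}  [seen]
Reachable DFA states: {0}, {0, 2, 5}, {2, 3, 4, 5}, {5}, {0, 2, 3, 5}, {1, 2, 3, 4, 5}, {0, 3, 4, 5}, {0, 2, 3, 4, 5}, {1, 3, 4, 5}, {0, 1, 2, 3, 4, 5}, {0, 5}, {1, 3, 5}, {0, 4, 5}, {0, 1, 3, 4, 5}, {0, 1, 2, 4, 5}.
Accepting DFA states (contain an NFA accepting state): {0}, {0, 2, 5}, {0, 2, 3, 5}, {0, 3, 4, 5}, {0, 2, 3, 4, 5}, {0, 1, 2, 3, 4, 5}, {0, 5}, {0, 4, 5}, {0, 1, 3, 4, 5}, {0, 1, 2, 4, 5}.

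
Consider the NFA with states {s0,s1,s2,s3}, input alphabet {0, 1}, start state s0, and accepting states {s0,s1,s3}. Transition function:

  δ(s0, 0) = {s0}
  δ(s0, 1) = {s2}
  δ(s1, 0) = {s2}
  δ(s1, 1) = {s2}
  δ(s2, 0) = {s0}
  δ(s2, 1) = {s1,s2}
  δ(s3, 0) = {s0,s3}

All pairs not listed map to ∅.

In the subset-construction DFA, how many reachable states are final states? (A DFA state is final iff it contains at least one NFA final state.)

Start state of the DFA: {s0}.
{s0} --0--> {s0}  [seen]
{s0} --1--> {s2}  [new]
{s2} --0--> {s0}  [seen]
{s2} --1--> {s1,s2}  [new]
{s1,s2} --0--> {s0,s2}  [new]
{s1,s2} --1--> {s1,s2}  [seen]
{s0,s2} --0--> {s0}  [seen]
{s0,s2} --1--> {s1,s2}  [seen]
Reachable DFA states: {s0}, {s2}, {s1,s2}, {s0,s2}.
Accepting DFA states (contain an NFA accepting state): {s0}, {s1,s2}, {s0,s2}.

3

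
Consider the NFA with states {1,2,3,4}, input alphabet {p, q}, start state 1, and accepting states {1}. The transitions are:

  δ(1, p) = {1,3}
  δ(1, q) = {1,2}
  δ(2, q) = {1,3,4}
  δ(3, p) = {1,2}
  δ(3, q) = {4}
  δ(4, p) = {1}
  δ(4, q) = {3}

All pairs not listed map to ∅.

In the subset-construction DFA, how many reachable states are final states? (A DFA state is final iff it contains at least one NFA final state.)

6

Start state of the DFA: {1}.
{1} --p--> {1,3}  [new]
{1} --q--> {1,2}  [new]
{1,3} --p--> {1,2,3}  [new]
{1,3} --q--> {1,2,4}  [new]
{1,2} --p--> {1,3}  [seen]
{1,2} --q--> {1,2,3,4}  [new]
{1,2,3} --p--> {1,2,3}  [seen]
{1,2,3} --q--> {1,2,3,4}  [seen]
{1,2,4} --p--> {1,3}  [seen]
{1,2,4} --q--> {1,2,3,4}  [seen]
{1,2,3,4} --p--> {1,2,3}  [seen]
{1,2,3,4} --q--> {1,2,3,4}  [seen]
Reachable DFA states: {1}, {1,3}, {1,2}, {1,2,3}, {1,2,4}, {1,2,3,4}.
Accepting DFA states (contain an NFA accepting state): {1}, {1,3}, {1,2}, {1,2,3}, {1,2,4}, {1,2,3,4}.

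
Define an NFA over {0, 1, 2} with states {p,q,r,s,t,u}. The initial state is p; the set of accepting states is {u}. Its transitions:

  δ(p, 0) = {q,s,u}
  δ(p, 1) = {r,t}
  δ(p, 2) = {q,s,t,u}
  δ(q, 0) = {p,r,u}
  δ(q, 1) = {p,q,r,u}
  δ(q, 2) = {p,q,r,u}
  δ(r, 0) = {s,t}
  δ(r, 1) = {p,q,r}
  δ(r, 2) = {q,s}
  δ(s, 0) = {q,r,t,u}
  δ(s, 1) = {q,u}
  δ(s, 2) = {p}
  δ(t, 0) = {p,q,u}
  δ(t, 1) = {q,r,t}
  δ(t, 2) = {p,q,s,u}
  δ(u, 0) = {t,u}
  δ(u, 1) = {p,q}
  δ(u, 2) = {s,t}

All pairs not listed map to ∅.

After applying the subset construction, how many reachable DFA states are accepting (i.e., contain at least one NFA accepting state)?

7

Start state of the DFA: {p}.
{p} --0--> {q,s,u}  [new]
{p} --1--> {r,t}  [new]
{p} --2--> {q,s,t,u}  [new]
{q,s,u} --0--> {p,q,r,t,u}  [new]
{q,s,u} --1--> {p,q,r,u}  [new]
{q,s,u} --2--> {p,q,r,s,t,u}  [new]
{r,t} --0--> {p,q,s,t,u}  [new]
{r,t} --1--> {p,q,r,t}  [new]
{r,t} --2--> {p,q,s,u}  [new]
{q,s,t,u} --0--> {p,q,r,t,u}  [seen]
{q,s,t,u} --1--> {p,q,r,t,u}  [seen]
{q,s,t,u} --2--> {p,q,r,s,t,u}  [seen]
{p,q,r,t,u} --0--> {p,q,r,s,t,u}  [seen]
{p,q,r,t,u} --1--> {p,q,r,t,u}  [seen]
{p,q,r,t,u} --2--> {p,q,r,s,t,u}  [seen]
{p,q,r,u} --0--> {p,q,r,s,t,u}  [seen]
{p,q,r,u} --1--> {p,q,r,t,u}  [seen]
{p,q,r,u} --2--> {p,q,r,s,t,u}  [seen]
{p,q,r,s,t,u} --0--> {p,q,r,s,t,u}  [seen]
{p,q,r,s,t,u} --1--> {p,q,r,t,u}  [seen]
{p,q,r,s,t,u} --2--> {p,q,r,s,t,u}  [seen]
{p,q,s,t,u} --0--> {p,q,r,s,t,u}  [seen]
{p,q,s,t,u} --1--> {p,q,r,t,u}  [seen]
{p,q,s,t,u} --2--> {p,q,r,s,t,u}  [seen]
{p,q,r,t} --0--> {p,q,r,s,t,u}  [seen]
{p,q,r,t} --1--> {p,q,r,t,u}  [seen]
{p,q,r,t} --2--> {p,q,r,s,t,u}  [seen]
{p,q,s,u} --0--> {p,q,r,s,t,u}  [seen]
{p,q,s,u} --1--> {p,q,r,t,u}  [seen]
{p,q,s,u} --2--> {p,q,r,s,t,u}  [seen]
Reachable DFA states: {p}, {q,s,u}, {r,t}, {q,s,t,u}, {p,q,r,t,u}, {p,q,r,u}, {p,q,r,s,t,u}, {p,q,s,t,u}, {p,q,r,t}, {p,q,s,u}.
Accepting DFA states (contain an NFA accepting state): {q,s,u}, {q,s,t,u}, {p,q,r,t,u}, {p,q,r,u}, {p,q,r,s,t,u}, {p,q,s,t,u}, {p,q,s,u}.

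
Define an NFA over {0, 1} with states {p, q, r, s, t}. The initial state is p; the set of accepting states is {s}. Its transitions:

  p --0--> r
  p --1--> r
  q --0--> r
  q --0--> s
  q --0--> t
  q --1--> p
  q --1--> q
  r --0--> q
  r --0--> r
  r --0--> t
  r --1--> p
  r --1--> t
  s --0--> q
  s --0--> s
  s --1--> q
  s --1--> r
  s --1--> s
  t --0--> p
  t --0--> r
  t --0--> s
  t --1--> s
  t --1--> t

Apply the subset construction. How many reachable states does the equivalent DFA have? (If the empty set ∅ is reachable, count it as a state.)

9

Start state of the DFA: {p}.
{p} --0--> {r}  [new]
{p} --1--> {r}  [seen]
{r} --0--> {q, r, t}  [new]
{r} --1--> {p, t}  [new]
{q, r, t} --0--> {p, q, r, s, t}  [new]
{q, r, t} --1--> {p, q, s, t}  [new]
{p, t} --0--> {p, r, s}  [new]
{p, t} --1--> {r, s, t}  [new]
{p, q, r, s, t} --0--> {p, q, r, s, t}  [seen]
{p, q, r, s, t} --1--> {p, q, r, s, t}  [seen]
{p, q, s, t} --0--> {p, q, r, s, t}  [seen]
{p, q, s, t} --1--> {p, q, r, s, t}  [seen]
{p, r, s} --0--> {q, r, s, t}  [new]
{p, r, s} --1--> {p, q, r, s, t}  [seen]
{r, s, t} --0--> {p, q, r, s, t}  [seen]
{r, s, t} --1--> {p, q, r, s, t}  [seen]
{q, r, s, t} --0--> {p, q, r, s, t}  [seen]
{q, r, s, t} --1--> {p, q, r, s, t}  [seen]
Reachable DFA states: {p}, {r}, {q, r, t}, {p, t}, {p, q, r, s, t}, {p, q, s, t}, {p, r, s}, {r, s, t}, {q, r, s, t}.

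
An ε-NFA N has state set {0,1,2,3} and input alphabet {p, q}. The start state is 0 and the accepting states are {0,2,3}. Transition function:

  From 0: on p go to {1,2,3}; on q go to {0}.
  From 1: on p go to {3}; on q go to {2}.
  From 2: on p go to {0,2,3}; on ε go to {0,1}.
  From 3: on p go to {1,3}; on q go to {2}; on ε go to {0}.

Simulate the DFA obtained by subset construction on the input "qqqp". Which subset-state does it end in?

{0,1,2,3}

Start: {0}.
δ(0,q) = {0}.
Union: {0}.
After q: {0}.
δ(0,q) = {0}.
Union: {0}.
After q: {0}.
δ(0,q) = {0}.
Union: {0}.
After q: {0}.
δ(0,p) = {1,2,3}.
Union: {1,2,3}.
ε-closure gives {0,1,2,3}.
After p: {0,1,2,3}.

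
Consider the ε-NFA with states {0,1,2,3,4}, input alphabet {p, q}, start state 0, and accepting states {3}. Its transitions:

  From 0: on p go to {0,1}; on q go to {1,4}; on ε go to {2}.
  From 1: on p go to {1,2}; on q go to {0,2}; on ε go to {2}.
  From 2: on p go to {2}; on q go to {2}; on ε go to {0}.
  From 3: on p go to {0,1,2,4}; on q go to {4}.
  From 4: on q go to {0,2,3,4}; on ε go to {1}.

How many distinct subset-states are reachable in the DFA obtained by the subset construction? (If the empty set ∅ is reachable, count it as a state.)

4

Start state of the DFA: {0,2} (ε-closure of the NFA start).
{0,2} --p--> {0,1,2}  [new]
{0,2} --q--> {0,1,2,4}  [new]
{0,1,2} --p--> {0,1,2}  [seen]
{0,1,2} --q--> {0,1,2,4}  [seen]
{0,1,2,4} --p--> {0,1,2}  [seen]
{0,1,2,4} --q--> {0,1,2,3,4}  [new]
{0,1,2,3,4} --p--> {0,1,2,4}  [seen]
{0,1,2,3,4} --q--> {0,1,2,3,4}  [seen]
Reachable DFA states: {0,2}, {0,1,2}, {0,1,2,4}, {0,1,2,3,4}.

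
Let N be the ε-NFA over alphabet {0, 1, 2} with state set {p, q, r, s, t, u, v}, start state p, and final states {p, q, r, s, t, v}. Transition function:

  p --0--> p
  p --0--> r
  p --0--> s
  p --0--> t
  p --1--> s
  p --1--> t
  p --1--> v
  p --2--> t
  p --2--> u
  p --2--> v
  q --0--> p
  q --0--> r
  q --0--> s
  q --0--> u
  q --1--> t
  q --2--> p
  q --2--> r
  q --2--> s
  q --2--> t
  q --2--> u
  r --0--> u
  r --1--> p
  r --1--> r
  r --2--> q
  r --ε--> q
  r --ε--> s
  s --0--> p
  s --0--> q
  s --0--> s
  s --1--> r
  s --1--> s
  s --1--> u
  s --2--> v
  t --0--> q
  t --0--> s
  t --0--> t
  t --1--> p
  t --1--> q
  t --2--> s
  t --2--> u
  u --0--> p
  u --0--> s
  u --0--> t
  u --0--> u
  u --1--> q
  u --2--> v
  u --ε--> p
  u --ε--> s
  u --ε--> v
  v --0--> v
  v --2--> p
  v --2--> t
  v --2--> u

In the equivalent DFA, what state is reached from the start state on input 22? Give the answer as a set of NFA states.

{p, s, t, u, v}

Start: {p}.
δ(p,2) = {t, u, v}.
Union: {t, u, v}.
ε-closure gives {p, s, t, u, v}.
After 2: {p, s, t, u, v}.
δ(p,2) = {t, u, v}; δ(s,2) = {v}; δ(t,2) = {s, u}; δ(u,2) = {v}; δ(v,2) = {p, t, u}.
Union: {p, s, t, u, v}.
After 2: {p, s, t, u, v}.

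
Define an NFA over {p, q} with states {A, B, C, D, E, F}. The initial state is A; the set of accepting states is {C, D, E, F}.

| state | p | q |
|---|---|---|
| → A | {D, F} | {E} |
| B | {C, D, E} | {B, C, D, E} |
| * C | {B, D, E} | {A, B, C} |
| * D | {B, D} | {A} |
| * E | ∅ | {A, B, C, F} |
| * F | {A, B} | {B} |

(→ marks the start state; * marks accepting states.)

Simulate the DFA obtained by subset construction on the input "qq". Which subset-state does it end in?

{A, B, C, F}

Start: {A}.
δ(A,q) = {E}.
Union: {E}.
After q: {E}.
δ(E,q) = {A, B, C, F}.
Union: {A, B, C, F}.
After q: {A, B, C, F}.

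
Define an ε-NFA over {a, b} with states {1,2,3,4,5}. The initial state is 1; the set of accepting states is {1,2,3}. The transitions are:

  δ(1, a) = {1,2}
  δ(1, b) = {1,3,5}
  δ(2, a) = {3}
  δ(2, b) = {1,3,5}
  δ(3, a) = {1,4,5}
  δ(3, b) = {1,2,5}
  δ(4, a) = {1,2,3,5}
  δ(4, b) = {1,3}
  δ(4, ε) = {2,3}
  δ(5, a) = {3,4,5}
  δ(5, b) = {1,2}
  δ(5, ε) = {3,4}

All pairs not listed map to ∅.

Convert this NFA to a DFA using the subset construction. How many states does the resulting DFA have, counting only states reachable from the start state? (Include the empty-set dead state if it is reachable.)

Start state of the DFA: {1} (ε-closure of the NFA start).
{1} --a--> {1,2}  [new]
{1} --b--> {1,2,3,4,5}  [new]
{1,2} --a--> {1,2,3}  [new]
{1,2} --b--> {1,2,3,4,5}  [seen]
{1,2,3,4,5} --a--> {1,2,3,4,5}  [seen]
{1,2,3,4,5} --b--> {1,2,3,4,5}  [seen]
{1,2,3} --a--> {1,2,3,4,5}  [seen]
{1,2,3} --b--> {1,2,3,4,5}  [seen]
Reachable DFA states: {1}, {1,2}, {1,2,3,4,5}, {1,2,3}.

4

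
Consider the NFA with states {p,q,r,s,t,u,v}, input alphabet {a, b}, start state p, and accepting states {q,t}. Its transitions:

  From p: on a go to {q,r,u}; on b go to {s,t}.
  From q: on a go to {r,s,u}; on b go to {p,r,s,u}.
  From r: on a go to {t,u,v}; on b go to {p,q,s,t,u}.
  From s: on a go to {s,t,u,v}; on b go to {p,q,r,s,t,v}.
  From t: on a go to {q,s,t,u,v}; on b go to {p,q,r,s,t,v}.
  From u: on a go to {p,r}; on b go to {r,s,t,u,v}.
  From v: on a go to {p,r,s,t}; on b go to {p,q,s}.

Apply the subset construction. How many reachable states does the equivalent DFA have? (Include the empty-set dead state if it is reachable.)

7

Start state of the DFA: {p}.
{p} --a--> {q,r,u}  [new]
{p} --b--> {s,t}  [new]
{q,r,u} --a--> {p,r,s,t,u,v}  [new]
{q,r,u} --b--> {p,q,r,s,t,u,v}  [new]
{s,t} --a--> {q,s,t,u,v}  [new]
{s,t} --b--> {p,q,r,s,t,v}  [new]
{p,r,s,t,u,v} --a--> {p,q,r,s,t,u,v}  [seen]
{p,r,s,t,u,v} --b--> {p,q,r,s,t,u,v}  [seen]
{p,q,r,s,t,u,v} --a--> {p,q,r,s,t,u,v}  [seen]
{p,q,r,s,t,u,v} --b--> {p,q,r,s,t,u,v}  [seen]
{q,s,t,u,v} --a--> {p,q,r,s,t,u,v}  [seen]
{q,s,t,u,v} --b--> {p,q,r,s,t,u,v}  [seen]
{p,q,r,s,t,v} --a--> {p,q,r,s,t,u,v}  [seen]
{p,q,r,s,t,v} --b--> {p,q,r,s,t,u,v}  [seen]
Reachable DFA states: {p}, {q,r,u}, {s,t}, {p,r,s,t,u,v}, {p,q,r,s,t,u,v}, {q,s,t,u,v}, {p,q,r,s,t,v}.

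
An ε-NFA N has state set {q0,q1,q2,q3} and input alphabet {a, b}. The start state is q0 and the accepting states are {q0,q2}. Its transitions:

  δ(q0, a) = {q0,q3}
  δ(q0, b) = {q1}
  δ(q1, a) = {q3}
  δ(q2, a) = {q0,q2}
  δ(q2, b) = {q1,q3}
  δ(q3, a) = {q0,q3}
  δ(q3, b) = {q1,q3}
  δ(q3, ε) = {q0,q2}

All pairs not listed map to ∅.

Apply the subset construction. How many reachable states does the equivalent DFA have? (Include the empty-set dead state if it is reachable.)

5

Start state of the DFA: {q0} (ε-closure of the NFA start).
{q0} --a--> {q0,q2,q3}  [new]
{q0} --b--> {q1}  [new]
{q0,q2,q3} --a--> {q0,q2,q3}  [seen]
{q0,q2,q3} --b--> {q0,q1,q2,q3}  [new]
{q1} --a--> {q0,q2,q3}  [seen]
{q1} --b--> ∅  [new]
{q0,q1,q2,q3} --a--> {q0,q2,q3}  [seen]
{q0,q1,q2,q3} --b--> {q0,q1,q2,q3}  [seen]
∅ --a--> ∅  [seen]
∅ --b--> ∅  [seen]
Reachable DFA states: {q0}, {q0,q2,q3}, {q1}, {q0,q1,q2,q3}, ∅.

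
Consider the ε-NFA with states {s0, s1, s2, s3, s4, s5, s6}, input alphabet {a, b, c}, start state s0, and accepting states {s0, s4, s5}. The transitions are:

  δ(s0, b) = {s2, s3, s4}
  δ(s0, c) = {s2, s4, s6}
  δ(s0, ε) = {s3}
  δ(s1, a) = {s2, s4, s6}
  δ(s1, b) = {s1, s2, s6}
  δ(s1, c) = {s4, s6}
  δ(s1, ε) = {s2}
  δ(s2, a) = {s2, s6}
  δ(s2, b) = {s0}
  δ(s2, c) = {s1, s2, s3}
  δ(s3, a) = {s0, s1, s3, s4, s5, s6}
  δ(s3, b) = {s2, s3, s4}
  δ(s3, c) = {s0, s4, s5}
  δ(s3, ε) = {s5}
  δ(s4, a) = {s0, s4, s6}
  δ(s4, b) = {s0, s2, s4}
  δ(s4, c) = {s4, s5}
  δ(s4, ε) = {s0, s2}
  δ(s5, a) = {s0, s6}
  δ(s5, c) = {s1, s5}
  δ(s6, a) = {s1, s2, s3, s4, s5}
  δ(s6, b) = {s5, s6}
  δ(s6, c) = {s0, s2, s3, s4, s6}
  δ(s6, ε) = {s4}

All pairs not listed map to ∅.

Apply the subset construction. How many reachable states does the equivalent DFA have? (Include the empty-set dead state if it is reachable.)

Start state of the DFA: {s0, s3, s5} (ε-closure of the NFA start).
{s0, s3, s5} --a--> {s0, s1, s2, s3, s4, s5, s6}  [new]
{s0, s3, s5} --b--> {s0, s2, s3, s4, s5}  [new]
{s0, s3, s5} --c--> {s0, s1, s2, s3, s4, s5, s6}  [seen]
{s0, s1, s2, s3, s4, s5, s6} --a--> {s0, s1, s2, s3, s4, s5, s6}  [seen]
{s0, s1, s2, s3, s4, s5, s6} --b--> {s0, s1, s2, s3, s4, s5, s6}  [seen]
{s0, s1, s2, s3, s4, s5, s6} --c--> {s0, s1, s2, s3, s4, s5, s6}  [seen]
{s0, s2, s3, s4, s5} --a--> {s0, s1, s2, s3, s4, s5, s6}  [seen]
{s0, s2, s3, s4, s5} --b--> {s0, s2, s3, s4, s5}  [seen]
{s0, s2, s3, s4, s5} --c--> {s0, s1, s2, s3, s4, s5, s6}  [seen]
Reachable DFA states: {s0, s3, s5}, {s0, s1, s2, s3, s4, s5, s6}, {s0, s2, s3, s4, s5}.

3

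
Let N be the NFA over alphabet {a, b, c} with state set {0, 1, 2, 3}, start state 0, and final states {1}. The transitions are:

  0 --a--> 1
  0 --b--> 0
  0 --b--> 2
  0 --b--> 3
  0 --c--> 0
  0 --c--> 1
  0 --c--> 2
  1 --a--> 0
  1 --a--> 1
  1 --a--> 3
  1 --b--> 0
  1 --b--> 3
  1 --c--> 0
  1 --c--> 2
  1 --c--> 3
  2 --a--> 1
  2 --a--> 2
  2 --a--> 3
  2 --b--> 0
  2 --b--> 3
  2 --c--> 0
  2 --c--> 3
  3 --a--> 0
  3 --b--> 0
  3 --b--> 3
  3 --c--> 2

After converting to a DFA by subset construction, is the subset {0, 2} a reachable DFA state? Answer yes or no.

no

Start state of the DFA: {0}.
{0} --a--> {1}  [new]
{0} --b--> {0, 2, 3}  [new]
{0} --c--> {0, 1, 2}  [new]
{1} --a--> {0, 1, 3}  [new]
{1} --b--> {0, 3}  [new]
{1} --c--> {0, 2, 3}  [seen]
{0, 2, 3} --a--> {0, 1, 2, 3}  [new]
{0, 2, 3} --b--> {0, 2, 3}  [seen]
{0, 2, 3} --c--> {0, 1, 2, 3}  [seen]
{0, 1, 2} --a--> {0, 1, 2, 3}  [seen]
{0, 1, 2} --b--> {0, 2, 3}  [seen]
{0, 1, 2} --c--> {0, 1, 2, 3}  [seen]
{0, 1, 3} --a--> {0, 1, 3}  [seen]
{0, 1, 3} --b--> {0, 2, 3}  [seen]
{0, 1, 3} --c--> {0, 1, 2, 3}  [seen]
{0, 3} --a--> {0, 1}  [new]
{0, 3} --b--> {0, 2, 3}  [seen]
{0, 3} --c--> {0, 1, 2}  [seen]
{0, 1, 2, 3} --a--> {0, 1, 2, 3}  [seen]
{0, 1, 2, 3} --b--> {0, 2, 3}  [seen]
{0, 1, 2, 3} --c--> {0, 1, 2, 3}  [seen]
{0, 1} --a--> {0, 1, 3}  [seen]
{0, 1} --b--> {0, 2, 3}  [seen]
{0, 1} --c--> {0, 1, 2, 3}  [seen]
Reachable DFA states: {0}, {1}, {0, 2, 3}, {0, 1, 2}, {0, 1, 3}, {0, 3}, {0, 1, 2, 3}, {0, 1}.
{0, 2} is not among them.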